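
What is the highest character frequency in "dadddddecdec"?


Input: dadddddecdec
Character counts:
  'a': 1
  'c': 2
  'd': 7
  'e': 2
Maximum frequency: 7

7


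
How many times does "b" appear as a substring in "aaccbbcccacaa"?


Searching for "b" in "aaccbbcccacaa"
Scanning each position:
  Position 0: "a" => no
  Position 1: "a" => no
  Position 2: "c" => no
  Position 3: "c" => no
  Position 4: "b" => MATCH
  Position 5: "b" => MATCH
  Position 6: "c" => no
  Position 7: "c" => no
  Position 8: "c" => no
  Position 9: "a" => no
  Position 10: "c" => no
  Position 11: "a" => no
  Position 12: "a" => no
Total occurrences: 2

2


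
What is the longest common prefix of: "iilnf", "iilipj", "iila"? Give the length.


Words: iilnf, iilipj, iila
  Position 0: all 'i' => match
  Position 1: all 'i' => match
  Position 2: all 'l' => match
  Position 3: ('n', 'i', 'a') => mismatch, stop
LCP = "iil" (length 3)

3


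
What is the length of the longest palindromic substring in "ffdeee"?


Input: "ffdeee"
Checking substrings for palindromes:
  [3:6] "eee" (len 3) => palindrome
  [0:2] "ff" (len 2) => palindrome
  [3:5] "ee" (len 2) => palindrome
  [4:6] "ee" (len 2) => palindrome
Longest palindromic substring: "eee" with length 3

3


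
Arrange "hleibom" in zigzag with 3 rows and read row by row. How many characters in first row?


Zigzag "hleibom" into 3 rows:
Placing characters:
  'h' => row 0
  'l' => row 1
  'e' => row 2
  'i' => row 1
  'b' => row 0
  'o' => row 1
  'm' => row 2
Rows:
  Row 0: "hb"
  Row 1: "lio"
  Row 2: "em"
First row length: 2

2


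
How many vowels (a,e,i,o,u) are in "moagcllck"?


Input: moagcllck
Checking each character:
  'm' at position 0: consonant
  'o' at position 1: vowel (running total: 1)
  'a' at position 2: vowel (running total: 2)
  'g' at position 3: consonant
  'c' at position 4: consonant
  'l' at position 5: consonant
  'l' at position 6: consonant
  'c' at position 7: consonant
  'k' at position 8: consonant
Total vowels: 2

2


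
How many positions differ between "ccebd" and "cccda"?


Comparing "ccebd" and "cccda" position by position:
  Position 0: 'c' vs 'c' => same
  Position 1: 'c' vs 'c' => same
  Position 2: 'e' vs 'c' => DIFFER
  Position 3: 'b' vs 'd' => DIFFER
  Position 4: 'd' vs 'a' => DIFFER
Positions that differ: 3

3


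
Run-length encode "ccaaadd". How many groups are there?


Input: ccaaadd
Scanning for consecutive runs:
  Group 1: 'c' x 2 (positions 0-1)
  Group 2: 'a' x 3 (positions 2-4)
  Group 3: 'd' x 2 (positions 5-6)
Total groups: 3

3


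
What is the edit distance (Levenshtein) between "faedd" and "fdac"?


Computing edit distance: "faedd" -> "fdac"
DP table:
           f    d    a    c
      0    1    2    3    4
  f   1    0    1    2    3
  a   2    1    1    1    2
  e   3    2    2    2    2
  d   4    3    2    3    3
  d   5    4    3    3    4
Edit distance = dp[5][4] = 4

4


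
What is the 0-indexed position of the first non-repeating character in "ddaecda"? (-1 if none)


Input: ddaecda
Character frequencies:
  'a': 2
  'c': 1
  'd': 3
  'e': 1
Scanning left to right for freq == 1:
  Position 0 ('d'): freq=3, skip
  Position 1 ('d'): freq=3, skip
  Position 2 ('a'): freq=2, skip
  Position 3 ('e'): unique! => answer = 3

3


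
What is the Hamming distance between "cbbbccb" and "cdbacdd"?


Comparing "cbbbccb" and "cdbacdd" position by position:
  Position 0: 'c' vs 'c' => same
  Position 1: 'b' vs 'd' => differ
  Position 2: 'b' vs 'b' => same
  Position 3: 'b' vs 'a' => differ
  Position 4: 'c' vs 'c' => same
  Position 5: 'c' vs 'd' => differ
  Position 6: 'b' vs 'd' => differ
Total differences (Hamming distance): 4

4


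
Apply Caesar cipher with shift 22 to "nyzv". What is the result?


Caesar cipher: shift "nyzv" by 22
  'n' (pos 13) + 22 = pos 9 = 'j'
  'y' (pos 24) + 22 = pos 20 = 'u'
  'z' (pos 25) + 22 = pos 21 = 'v'
  'v' (pos 21) + 22 = pos 17 = 'r'
Result: juvr

juvr


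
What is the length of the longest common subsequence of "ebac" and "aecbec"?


LCS of "ebac" and "aecbec"
DP table:
           a    e    c    b    e    c
      0    0    0    0    0    0    0
  e   0    0    1    1    1    1    1
  b   0    0    1    1    2    2    2
  a   0    1    1    1    2    2    2
  c   0    1    1    2    2    2    3
LCS length = dp[4][6] = 3

3


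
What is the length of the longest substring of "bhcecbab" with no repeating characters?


Input: "bhcecbab"
Sliding window (track last position of each char):
  Position 0 ('b'): window [0,0] length 1 -- new best
  Position 1 ('h'): window [0,1] length 2 -- new best
  Position 2 ('c'): window [0,2] length 3 -- new best
  Position 3 ('e'): window [0,3] length 4 -- new best
  Position 4 ('c'): repeat (last at 2), move window start to 3
  Position 4 ('c'): window [3,4] length 2
  Position 5 ('b'): window [3,5] length 3
  Position 6 ('a'): window [3,6] length 4
  Position 7 ('b'): repeat (last at 5), move window start to 6
  Position 7 ('b'): window [6,7] length 2
Longest substring with no repeats: "bhce" with length 4

4


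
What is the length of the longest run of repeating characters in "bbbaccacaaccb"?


Input: "bbbaccacaaccb"
Scanning for longest run:
  Position 1 ('b'): continues run of 'b', length=2
  Position 2 ('b'): continues run of 'b', length=3
  Position 3 ('a'): new char, reset run to 1
  Position 4 ('c'): new char, reset run to 1
  Position 5 ('c'): continues run of 'c', length=2
  Position 6 ('a'): new char, reset run to 1
  Position 7 ('c'): new char, reset run to 1
  Position 8 ('a'): new char, reset run to 1
  Position 9 ('a'): continues run of 'a', length=2
  Position 10 ('c'): new char, reset run to 1
  Position 11 ('c'): continues run of 'c', length=2
  Position 12 ('b'): new char, reset run to 1
Longest run: 'b' with length 3

3


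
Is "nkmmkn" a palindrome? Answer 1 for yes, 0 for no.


Input: nkmmkn
Reversed: nkmmkn
  Compare pos 0 ('n') with pos 5 ('n'): match
  Compare pos 1 ('k') with pos 4 ('k'): match
  Compare pos 2 ('m') with pos 3 ('m'): match
Result: palindrome

1


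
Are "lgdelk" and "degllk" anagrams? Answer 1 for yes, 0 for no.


Strings: "lgdelk", "degllk"
Sorted first:  degkll
Sorted second: degkll
Sorted forms match => anagrams

1


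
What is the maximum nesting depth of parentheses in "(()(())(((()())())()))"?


Input: "(()(())(((()())())()))"
Tracking depth:
  Position 0 '(': depth becomes 1
  Position 1 '(': depth becomes 2
  Position 2 ')': depth becomes 1
  Position 3 '(': depth becomes 2
  Position 4 '(': depth becomes 3
  Position 5 ')': depth becomes 2
  Position 6 ')': depth becomes 1
  Position 7 '(': depth becomes 2
  Position 8 '(': depth becomes 3
  Position 9 '(': depth becomes 4
  Position 10 '(': depth becomes 5
  Position 11 ')': depth becomes 4
  Position 12 '(': depth becomes 5
  Position 13 ')': depth becomes 4
  Position 14 ')': depth becomes 3
  Position 15 '(': depth becomes 4
  Position 16 ')': depth becomes 3
  Position 17 ')': depth becomes 2
  Position 18 '(': depth becomes 3
  Position 19 ')': depth becomes 2
  Position 20 ')': depth becomes 1
  Position 21 ')': depth becomes 0
Maximum depth reached: 5

5


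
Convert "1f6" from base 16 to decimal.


Input: "1f6" in base 16
Positional expansion:
  Digit '1' (value 1) x 16^2 = 256
  Digit 'f' (value 15) x 16^1 = 240
  Digit '6' (value 6) x 16^0 = 6
Sum = 502

502


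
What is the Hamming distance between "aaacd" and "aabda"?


Comparing "aaacd" and "aabda" position by position:
  Position 0: 'a' vs 'a' => same
  Position 1: 'a' vs 'a' => same
  Position 2: 'a' vs 'b' => differ
  Position 3: 'c' vs 'd' => differ
  Position 4: 'd' vs 'a' => differ
Total differences (Hamming distance): 3

3


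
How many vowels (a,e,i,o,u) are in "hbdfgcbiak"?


Input: hbdfgcbiak
Checking each character:
  'h' at position 0: consonant
  'b' at position 1: consonant
  'd' at position 2: consonant
  'f' at position 3: consonant
  'g' at position 4: consonant
  'c' at position 5: consonant
  'b' at position 6: consonant
  'i' at position 7: vowel (running total: 1)
  'a' at position 8: vowel (running total: 2)
  'k' at position 9: consonant
Total vowels: 2

2


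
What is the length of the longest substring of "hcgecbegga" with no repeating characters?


Input: "hcgecbegga"
Sliding window (track last position of each char):
  Position 0 ('h'): window [0,0] length 1 -- new best
  Position 1 ('c'): window [0,1] length 2 -- new best
  Position 2 ('g'): window [0,2] length 3 -- new best
  Position 3 ('e'): window [0,3] length 4 -- new best
  Position 4 ('c'): repeat (last at 1), move window start to 2
  Position 4 ('c'): window [2,4] length 3
  Position 5 ('b'): window [2,5] length 4
  Position 6 ('e'): repeat (last at 3), move window start to 4
  Position 6 ('e'): window [4,6] length 3
  Position 7 ('g'): window [4,7] length 4
  Position 8 ('g'): repeat (last at 7), move window start to 8
  Position 8 ('g'): window [8,8] length 1
  Position 9 ('a'): window [8,9] length 2
Longest substring with no repeats: "hcge" with length 4

4


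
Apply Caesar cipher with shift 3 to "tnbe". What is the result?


Caesar cipher: shift "tnbe" by 3
  't' (pos 19) + 3 = pos 22 = 'w'
  'n' (pos 13) + 3 = pos 16 = 'q'
  'b' (pos 1) + 3 = pos 4 = 'e'
  'e' (pos 4) + 3 = pos 7 = 'h'
Result: wqeh

wqeh


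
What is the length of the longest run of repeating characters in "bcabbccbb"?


Input: "bcabbccbb"
Scanning for longest run:
  Position 1 ('c'): new char, reset run to 1
  Position 2 ('a'): new char, reset run to 1
  Position 3 ('b'): new char, reset run to 1
  Position 4 ('b'): continues run of 'b', length=2
  Position 5 ('c'): new char, reset run to 1
  Position 6 ('c'): continues run of 'c', length=2
  Position 7 ('b'): new char, reset run to 1
  Position 8 ('b'): continues run of 'b', length=2
Longest run: 'b' with length 2

2


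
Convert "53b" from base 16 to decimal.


Input: "53b" in base 16
Positional expansion:
  Digit '5' (value 5) x 16^2 = 1280
  Digit '3' (value 3) x 16^1 = 48
  Digit 'b' (value 11) x 16^0 = 11
Sum = 1339

1339


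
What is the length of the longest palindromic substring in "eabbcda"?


Input: "eabbcda"
Checking substrings for palindromes:
  [2:4] "bb" (len 2) => palindrome
Longest palindromic substring: "bb" with length 2

2


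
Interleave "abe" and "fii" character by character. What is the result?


Interleaving "abe" and "fii":
  Position 0: 'a' from first, 'f' from second => "af"
  Position 1: 'b' from first, 'i' from second => "bi"
  Position 2: 'e' from first, 'i' from second => "ei"
Result: afbiei

afbiei


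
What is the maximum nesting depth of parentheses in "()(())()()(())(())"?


Input: "()(())()()(())(())"
Tracking depth:
  Position 0 '(': depth becomes 1
  Position 1 ')': depth becomes 0
  Position 2 '(': depth becomes 1
  Position 3 '(': depth becomes 2
  Position 4 ')': depth becomes 1
  Position 5 ')': depth becomes 0
  Position 6 '(': depth becomes 1
  Position 7 ')': depth becomes 0
  Position 8 '(': depth becomes 1
  Position 9 ')': depth becomes 0
  Position 10 '(': depth becomes 1
  Position 11 '(': depth becomes 2
  Position 12 ')': depth becomes 1
  Position 13 ')': depth becomes 0
  Position 14 '(': depth becomes 1
  Position 15 '(': depth becomes 2
  Position 16 ')': depth becomes 1
  Position 17 ')': depth becomes 0
Maximum depth reached: 2

2


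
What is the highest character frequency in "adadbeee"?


Input: adadbeee
Character counts:
  'a': 2
  'b': 1
  'd': 2
  'e': 3
Maximum frequency: 3

3


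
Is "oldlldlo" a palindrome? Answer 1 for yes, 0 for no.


Input: oldlldlo
Reversed: oldlldlo
  Compare pos 0 ('o') with pos 7 ('o'): match
  Compare pos 1 ('l') with pos 6 ('l'): match
  Compare pos 2 ('d') with pos 5 ('d'): match
  Compare pos 3 ('l') with pos 4 ('l'): match
Result: palindrome

1


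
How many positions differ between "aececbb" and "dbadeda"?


Comparing "aececbb" and "dbadeda" position by position:
  Position 0: 'a' vs 'd' => DIFFER
  Position 1: 'e' vs 'b' => DIFFER
  Position 2: 'c' vs 'a' => DIFFER
  Position 3: 'e' vs 'd' => DIFFER
  Position 4: 'c' vs 'e' => DIFFER
  Position 5: 'b' vs 'd' => DIFFER
  Position 6: 'b' vs 'a' => DIFFER
Positions that differ: 7

7


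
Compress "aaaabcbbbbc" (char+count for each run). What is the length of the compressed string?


Input: aaaabcbbbbc
Runs:
  'a' x 4 => "a4"
  'b' x 1 => "b1"
  'c' x 1 => "c1"
  'b' x 4 => "b4"
  'c' x 1 => "c1"
Compressed: "a4b1c1b4c1"
Compressed length: 10

10


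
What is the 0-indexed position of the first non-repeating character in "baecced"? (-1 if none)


Input: baecced
Character frequencies:
  'a': 1
  'b': 1
  'c': 2
  'd': 1
  'e': 2
Scanning left to right for freq == 1:
  Position 0 ('b'): unique! => answer = 0

0


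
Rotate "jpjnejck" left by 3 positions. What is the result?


Input: "jpjnejck", rotate left by 3
First 3 characters: "jpj"
Remaining characters: "nejck"
Concatenate remaining + first: "nejck" + "jpj" = "nejckjpj"

nejckjpj


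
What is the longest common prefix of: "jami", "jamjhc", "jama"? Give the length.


Words: jami, jamjhc, jama
  Position 0: all 'j' => match
  Position 1: all 'a' => match
  Position 2: all 'm' => match
  Position 3: ('i', 'j', 'a') => mismatch, stop
LCP = "jam" (length 3)

3


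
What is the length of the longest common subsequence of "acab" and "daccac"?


LCS of "acab" and "daccac"
DP table:
           d    a    c    c    a    c
      0    0    0    0    0    0    0
  a   0    0    1    1    1    1    1
  c   0    0    1    2    2    2    2
  a   0    0    1    2    2    3    3
  b   0    0    1    2    2    3    3
LCS length = dp[4][6] = 3

3


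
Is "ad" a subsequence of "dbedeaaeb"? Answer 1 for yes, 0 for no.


Check if "ad" is a subsequence of "dbedeaaeb"
Greedy scan:
  Position 0 ('d'): no match needed
  Position 1 ('b'): no match needed
  Position 2 ('e'): no match needed
  Position 3 ('d'): no match needed
  Position 4 ('e'): no match needed
  Position 5 ('a'): matches sub[0] = 'a'
  Position 6 ('a'): no match needed
  Position 7 ('e'): no match needed
  Position 8 ('b'): no match needed
Only matched 1/2 characters => not a subsequence

0


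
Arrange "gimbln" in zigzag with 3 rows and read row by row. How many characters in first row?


Zigzag "gimbln" into 3 rows:
Placing characters:
  'g' => row 0
  'i' => row 1
  'm' => row 2
  'b' => row 1
  'l' => row 0
  'n' => row 1
Rows:
  Row 0: "gl"
  Row 1: "ibn"
  Row 2: "m"
First row length: 2

2


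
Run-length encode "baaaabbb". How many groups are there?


Input: baaaabbb
Scanning for consecutive runs:
  Group 1: 'b' x 1 (positions 0-0)
  Group 2: 'a' x 4 (positions 1-4)
  Group 3: 'b' x 3 (positions 5-7)
Total groups: 3

3


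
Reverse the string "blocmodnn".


Input: blocmodnn
Reading characters right to left:
  Position 8: 'n'
  Position 7: 'n'
  Position 6: 'd'
  Position 5: 'o'
  Position 4: 'm'
  Position 3: 'c'
  Position 2: 'o'
  Position 1: 'l'
  Position 0: 'b'
Reversed: nndomcolb

nndomcolb


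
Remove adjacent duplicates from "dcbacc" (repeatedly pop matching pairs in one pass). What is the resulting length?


Input: dcbacc
Stack-based adjacent duplicate removal:
  Read 'd': push. Stack: d
  Read 'c': push. Stack: dc
  Read 'b': push. Stack: dcb
  Read 'a': push. Stack: dcba
  Read 'c': push. Stack: dcbac
  Read 'c': matches stack top 'c' => pop. Stack: dcba
Final stack: "dcba" (length 4)

4


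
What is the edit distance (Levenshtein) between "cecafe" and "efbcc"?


Computing edit distance: "cecafe" -> "efbcc"
DP table:
           e    f    b    c    c
      0    1    2    3    4    5
  c   1    1    2    3    3    4
  e   2    1    2    3    4    4
  c   3    2    2    3    3    4
  a   4    3    3    3    4    4
  f   5    4    3    4    4    5
  e   6    5    4    4    5    5
Edit distance = dp[6][5] = 5

5


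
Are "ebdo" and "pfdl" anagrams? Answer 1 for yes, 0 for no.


Strings: "ebdo", "pfdl"
Sorted first:  bdeo
Sorted second: dflp
Differ at position 0: 'b' vs 'd' => not anagrams

0


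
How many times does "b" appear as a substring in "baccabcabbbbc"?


Searching for "b" in "baccabcabbbbc"
Scanning each position:
  Position 0: "b" => MATCH
  Position 1: "a" => no
  Position 2: "c" => no
  Position 3: "c" => no
  Position 4: "a" => no
  Position 5: "b" => MATCH
  Position 6: "c" => no
  Position 7: "a" => no
  Position 8: "b" => MATCH
  Position 9: "b" => MATCH
  Position 10: "b" => MATCH
  Position 11: "b" => MATCH
  Position 12: "c" => no
Total occurrences: 6

6


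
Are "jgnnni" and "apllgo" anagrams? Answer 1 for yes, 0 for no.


Strings: "jgnnni", "apllgo"
Sorted first:  gijnnn
Sorted second: agllop
Differ at position 0: 'g' vs 'a' => not anagrams

0


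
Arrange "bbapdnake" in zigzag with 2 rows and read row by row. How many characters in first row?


Zigzag "bbapdnake" into 2 rows:
Placing characters:
  'b' => row 0
  'b' => row 1
  'a' => row 0
  'p' => row 1
  'd' => row 0
  'n' => row 1
  'a' => row 0
  'k' => row 1
  'e' => row 0
Rows:
  Row 0: "badae"
  Row 1: "bpnk"
First row length: 5

5


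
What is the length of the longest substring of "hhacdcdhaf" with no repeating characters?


Input: "hhacdcdhaf"
Sliding window (track last position of each char):
  Position 0 ('h'): window [0,0] length 1 -- new best
  Position 1 ('h'): repeat (last at 0), move window start to 1
  Position 1 ('h'): window [1,1] length 1
  Position 2 ('a'): window [1,2] length 2 -- new best
  Position 3 ('c'): window [1,3] length 3 -- new best
  Position 4 ('d'): window [1,4] length 4 -- new best
  Position 5 ('c'): repeat (last at 3), move window start to 4
  Position 5 ('c'): window [4,5] length 2
  Position 6 ('d'): repeat (last at 4), move window start to 5
  Position 6 ('d'): window [5,6] length 2
  Position 7 ('h'): window [5,7] length 3
  Position 8 ('a'): window [5,8] length 4
  Position 9 ('f'): window [5,9] length 5 -- new best
Longest substring with no repeats: "cdhaf" with length 5

5


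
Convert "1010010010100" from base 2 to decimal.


Input: "1010010010100" in base 2
Positional expansion:
  Digit '1' (value 1) x 2^12 = 4096
  Digit '0' (value 0) x 2^11 = 0
  Digit '1' (value 1) x 2^10 = 1024
  Digit '0' (value 0) x 2^9 = 0
  Digit '0' (value 0) x 2^8 = 0
  Digit '1' (value 1) x 2^7 = 128
  Digit '0' (value 0) x 2^6 = 0
  Digit '0' (value 0) x 2^5 = 0
  Digit '1' (value 1) x 2^4 = 16
  Digit '0' (value 0) x 2^3 = 0
  Digit '1' (value 1) x 2^2 = 4
  Digit '0' (value 0) x 2^1 = 0
  Digit '0' (value 0) x 2^0 = 0
Sum = 5268

5268


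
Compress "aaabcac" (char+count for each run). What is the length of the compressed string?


Input: aaabcac
Runs:
  'a' x 3 => "a3"
  'b' x 1 => "b1"
  'c' x 1 => "c1"
  'a' x 1 => "a1"
  'c' x 1 => "c1"
Compressed: "a3b1c1a1c1"
Compressed length: 10

10


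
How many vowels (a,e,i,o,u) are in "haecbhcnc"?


Input: haecbhcnc
Checking each character:
  'h' at position 0: consonant
  'a' at position 1: vowel (running total: 1)
  'e' at position 2: vowel (running total: 2)
  'c' at position 3: consonant
  'b' at position 4: consonant
  'h' at position 5: consonant
  'c' at position 6: consonant
  'n' at position 7: consonant
  'c' at position 8: consonant
Total vowels: 2

2


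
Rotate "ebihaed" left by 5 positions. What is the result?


Input: "ebihaed", rotate left by 5
First 5 characters: "ebiha"
Remaining characters: "ed"
Concatenate remaining + first: "ed" + "ebiha" = "edebiha"

edebiha


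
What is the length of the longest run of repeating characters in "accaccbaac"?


Input: "accaccbaac"
Scanning for longest run:
  Position 1 ('c'): new char, reset run to 1
  Position 2 ('c'): continues run of 'c', length=2
  Position 3 ('a'): new char, reset run to 1
  Position 4 ('c'): new char, reset run to 1
  Position 5 ('c'): continues run of 'c', length=2
  Position 6 ('b'): new char, reset run to 1
  Position 7 ('a'): new char, reset run to 1
  Position 8 ('a'): continues run of 'a', length=2
  Position 9 ('c'): new char, reset run to 1
Longest run: 'c' with length 2

2


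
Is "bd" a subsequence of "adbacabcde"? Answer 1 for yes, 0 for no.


Check if "bd" is a subsequence of "adbacabcde"
Greedy scan:
  Position 0 ('a'): no match needed
  Position 1 ('d'): no match needed
  Position 2 ('b'): matches sub[0] = 'b'
  Position 3 ('a'): no match needed
  Position 4 ('c'): no match needed
  Position 5 ('a'): no match needed
  Position 6 ('b'): no match needed
  Position 7 ('c'): no match needed
  Position 8 ('d'): matches sub[1] = 'd'
  Position 9 ('e'): no match needed
All 2 characters matched => is a subsequence

1


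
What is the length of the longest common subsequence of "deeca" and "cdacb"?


LCS of "deeca" and "cdacb"
DP table:
           c    d    a    c    b
      0    0    0    0    0    0
  d   0    0    1    1    1    1
  e   0    0    1    1    1    1
  e   0    0    1    1    1    1
  c   0    1    1    1    2    2
  a   0    1    1    2    2    2
LCS length = dp[5][5] = 2

2


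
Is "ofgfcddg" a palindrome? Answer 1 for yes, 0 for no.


Input: ofgfcddg
Reversed: gddcfgfo
  Compare pos 0 ('o') with pos 7 ('g'): MISMATCH
  Compare pos 1 ('f') with pos 6 ('d'): MISMATCH
  Compare pos 2 ('g') with pos 5 ('d'): MISMATCH
  Compare pos 3 ('f') with pos 4 ('c'): MISMATCH
Result: not a palindrome

0


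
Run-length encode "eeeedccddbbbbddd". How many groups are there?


Input: eeeedccddbbbbddd
Scanning for consecutive runs:
  Group 1: 'e' x 4 (positions 0-3)
  Group 2: 'd' x 1 (positions 4-4)
  Group 3: 'c' x 2 (positions 5-6)
  Group 4: 'd' x 2 (positions 7-8)
  Group 5: 'b' x 4 (positions 9-12)
  Group 6: 'd' x 3 (positions 13-15)
Total groups: 6

6


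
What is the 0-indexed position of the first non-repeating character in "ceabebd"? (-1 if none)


Input: ceabebd
Character frequencies:
  'a': 1
  'b': 2
  'c': 1
  'd': 1
  'e': 2
Scanning left to right for freq == 1:
  Position 0 ('c'): unique! => answer = 0

0


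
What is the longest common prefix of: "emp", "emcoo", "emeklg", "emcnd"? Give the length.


Words: emp, emcoo, emeklg, emcnd
  Position 0: all 'e' => match
  Position 1: all 'm' => match
  Position 2: ('p', 'c', 'e', 'c') => mismatch, stop
LCP = "em" (length 2)

2


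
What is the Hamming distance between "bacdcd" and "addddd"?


Comparing "bacdcd" and "addddd" position by position:
  Position 0: 'b' vs 'a' => differ
  Position 1: 'a' vs 'd' => differ
  Position 2: 'c' vs 'd' => differ
  Position 3: 'd' vs 'd' => same
  Position 4: 'c' vs 'd' => differ
  Position 5: 'd' vs 'd' => same
Total differences (Hamming distance): 4

4


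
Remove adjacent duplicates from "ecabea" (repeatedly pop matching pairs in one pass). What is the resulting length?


Input: ecabea
Stack-based adjacent duplicate removal:
  Read 'e': push. Stack: e
  Read 'c': push. Stack: ec
  Read 'a': push. Stack: eca
  Read 'b': push. Stack: ecab
  Read 'e': push. Stack: ecabe
  Read 'a': push. Stack: ecabea
Final stack: "ecabea" (length 6)

6


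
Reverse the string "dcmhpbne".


Input: dcmhpbne
Reading characters right to left:
  Position 7: 'e'
  Position 6: 'n'
  Position 5: 'b'
  Position 4: 'p'
  Position 3: 'h'
  Position 2: 'm'
  Position 1: 'c'
  Position 0: 'd'
Reversed: enbphmcd

enbphmcd


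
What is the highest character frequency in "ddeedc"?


Input: ddeedc
Character counts:
  'c': 1
  'd': 3
  'e': 2
Maximum frequency: 3

3


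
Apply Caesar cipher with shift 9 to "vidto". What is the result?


Caesar cipher: shift "vidto" by 9
  'v' (pos 21) + 9 = pos 4 = 'e'
  'i' (pos 8) + 9 = pos 17 = 'r'
  'd' (pos 3) + 9 = pos 12 = 'm'
  't' (pos 19) + 9 = pos 2 = 'c'
  'o' (pos 14) + 9 = pos 23 = 'x'
Result: ermcx

ermcx


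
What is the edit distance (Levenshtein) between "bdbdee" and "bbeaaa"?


Computing edit distance: "bdbdee" -> "bbeaaa"
DP table:
           b    b    e    a    a    a
      0    1    2    3    4    5    6
  b   1    0    1    2    3    4    5
  d   2    1    1    2    3    4    5
  b   3    2    1    2    3    4    5
  d   4    3    2    2    3    4    5
  e   5    4    3    2    3    4    5
  e   6    5    4    3    3    4    5
Edit distance = dp[6][6] = 5

5


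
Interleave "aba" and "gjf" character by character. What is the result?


Interleaving "aba" and "gjf":
  Position 0: 'a' from first, 'g' from second => "ag"
  Position 1: 'b' from first, 'j' from second => "bj"
  Position 2: 'a' from first, 'f' from second => "af"
Result: agbjaf

agbjaf


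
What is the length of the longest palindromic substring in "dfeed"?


Input: "dfeed"
Checking substrings for palindromes:
  [2:4] "ee" (len 2) => palindrome
Longest palindromic substring: "ee" with length 2

2


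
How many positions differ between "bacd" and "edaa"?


Comparing "bacd" and "edaa" position by position:
  Position 0: 'b' vs 'e' => DIFFER
  Position 1: 'a' vs 'd' => DIFFER
  Position 2: 'c' vs 'a' => DIFFER
  Position 3: 'd' vs 'a' => DIFFER
Positions that differ: 4

4


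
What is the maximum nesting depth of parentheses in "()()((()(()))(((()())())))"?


Input: "()()((()(()))(((()())())))"
Tracking depth:
  Position 0 '(': depth becomes 1
  Position 1 ')': depth becomes 0
  Position 2 '(': depth becomes 1
  Position 3 ')': depth becomes 0
  Position 4 '(': depth becomes 1
  Position 5 '(': depth becomes 2
  Position 6 '(': depth becomes 3
  Position 7 ')': depth becomes 2
  Position 8 '(': depth becomes 3
  Position 9 '(': depth becomes 4
  Position 10 ')': depth becomes 3
  Position 11 ')': depth becomes 2
  Position 12 ')': depth becomes 1
  Position 13 '(': depth becomes 2
  Position 14 '(': depth becomes 3
  Position 15 '(': depth becomes 4
  Position 16 '(': depth becomes 5
  Position 17 ')': depth becomes 4
  Position 18 '(': depth becomes 5
  Position 19 ')': depth becomes 4
  Position 20 ')': depth becomes 3
  Position 21 '(': depth becomes 4
  Position 22 ')': depth becomes 3
  Position 23 ')': depth becomes 2
  Position 24 ')': depth becomes 1
  Position 25 ')': depth becomes 0
Maximum depth reached: 5

5


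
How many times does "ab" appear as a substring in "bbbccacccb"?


Searching for "ab" in "bbbccacccb"
Scanning each position:
  Position 0: "bb" => no
  Position 1: "bb" => no
  Position 2: "bc" => no
  Position 3: "cc" => no
  Position 4: "ca" => no
  Position 5: "ac" => no
  Position 6: "cc" => no
  Position 7: "cc" => no
  Position 8: "cb" => no
Total occurrences: 0

0


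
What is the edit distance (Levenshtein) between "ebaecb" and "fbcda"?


Computing edit distance: "ebaecb" -> "fbcda"
DP table:
           f    b    c    d    a
      0    1    2    3    4    5
  e   1    1    2    3    4    5
  b   2    2    1    2    3    4
  a   3    3    2    2    3    3
  e   4    4    3    3    3    4
  c   5    5    4    3    4    4
  b   6    6    5    4    4    5
Edit distance = dp[6][5] = 5

5


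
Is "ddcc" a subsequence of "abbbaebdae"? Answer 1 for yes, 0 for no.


Check if "ddcc" is a subsequence of "abbbaebdae"
Greedy scan:
  Position 0 ('a'): no match needed
  Position 1 ('b'): no match needed
  Position 2 ('b'): no match needed
  Position 3 ('b'): no match needed
  Position 4 ('a'): no match needed
  Position 5 ('e'): no match needed
  Position 6 ('b'): no match needed
  Position 7 ('d'): matches sub[0] = 'd'
  Position 8 ('a'): no match needed
  Position 9 ('e'): no match needed
Only matched 1/4 characters => not a subsequence

0


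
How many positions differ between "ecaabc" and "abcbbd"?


Comparing "ecaabc" and "abcbbd" position by position:
  Position 0: 'e' vs 'a' => DIFFER
  Position 1: 'c' vs 'b' => DIFFER
  Position 2: 'a' vs 'c' => DIFFER
  Position 3: 'a' vs 'b' => DIFFER
  Position 4: 'b' vs 'b' => same
  Position 5: 'c' vs 'd' => DIFFER
Positions that differ: 5

5


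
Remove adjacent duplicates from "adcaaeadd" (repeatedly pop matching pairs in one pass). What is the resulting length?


Input: adcaaeadd
Stack-based adjacent duplicate removal:
  Read 'a': push. Stack: a
  Read 'd': push. Stack: ad
  Read 'c': push. Stack: adc
  Read 'a': push. Stack: adca
  Read 'a': matches stack top 'a' => pop. Stack: adc
  Read 'e': push. Stack: adce
  Read 'a': push. Stack: adcea
  Read 'd': push. Stack: adcead
  Read 'd': matches stack top 'd' => pop. Stack: adcea
Final stack: "adcea" (length 5)

5


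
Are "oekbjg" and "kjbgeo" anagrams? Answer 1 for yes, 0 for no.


Strings: "oekbjg", "kjbgeo"
Sorted first:  begjko
Sorted second: begjko
Sorted forms match => anagrams

1


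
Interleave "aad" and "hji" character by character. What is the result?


Interleaving "aad" and "hji":
  Position 0: 'a' from first, 'h' from second => "ah"
  Position 1: 'a' from first, 'j' from second => "aj"
  Position 2: 'd' from first, 'i' from second => "di"
Result: ahajdi

ahajdi


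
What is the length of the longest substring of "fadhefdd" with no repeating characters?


Input: "fadhefdd"
Sliding window (track last position of each char):
  Position 0 ('f'): window [0,0] length 1 -- new best
  Position 1 ('a'): window [0,1] length 2 -- new best
  Position 2 ('d'): window [0,2] length 3 -- new best
  Position 3 ('h'): window [0,3] length 4 -- new best
  Position 4 ('e'): window [0,4] length 5 -- new best
  Position 5 ('f'): repeat (last at 0), move window start to 1
  Position 5 ('f'): window [1,5] length 5
  Position 6 ('d'): repeat (last at 2), move window start to 3
  Position 6 ('d'): window [3,6] length 4
  Position 7 ('d'): repeat (last at 6), move window start to 7
  Position 7 ('d'): window [7,7] length 1
Longest substring with no repeats: "fadhe" with length 5

5


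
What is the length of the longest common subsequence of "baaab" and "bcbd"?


LCS of "baaab" and "bcbd"
DP table:
           b    c    b    d
      0    0    0    0    0
  b   0    1    1    1    1
  a   0    1    1    1    1
  a   0    1    1    1    1
  a   0    1    1    1    1
  b   0    1    1    2    2
LCS length = dp[5][4] = 2

2


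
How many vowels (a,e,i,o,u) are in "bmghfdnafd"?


Input: bmghfdnafd
Checking each character:
  'b' at position 0: consonant
  'm' at position 1: consonant
  'g' at position 2: consonant
  'h' at position 3: consonant
  'f' at position 4: consonant
  'd' at position 5: consonant
  'n' at position 6: consonant
  'a' at position 7: vowel (running total: 1)
  'f' at position 8: consonant
  'd' at position 9: consonant
Total vowels: 1

1


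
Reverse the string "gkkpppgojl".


Input: gkkpppgojl
Reading characters right to left:
  Position 9: 'l'
  Position 8: 'j'
  Position 7: 'o'
  Position 6: 'g'
  Position 5: 'p'
  Position 4: 'p'
  Position 3: 'p'
  Position 2: 'k'
  Position 1: 'k'
  Position 0: 'g'
Reversed: ljogpppkkg

ljogpppkkg


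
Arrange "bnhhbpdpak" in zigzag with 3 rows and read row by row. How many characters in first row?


Zigzag "bnhhbpdpak" into 3 rows:
Placing characters:
  'b' => row 0
  'n' => row 1
  'h' => row 2
  'h' => row 1
  'b' => row 0
  'p' => row 1
  'd' => row 2
  'p' => row 1
  'a' => row 0
  'k' => row 1
Rows:
  Row 0: "bba"
  Row 1: "nhppk"
  Row 2: "hd"
First row length: 3

3


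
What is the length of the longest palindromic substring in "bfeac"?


Input: "bfeac"
Checking substrings for palindromes:
  No multi-char palindromic substrings found
Longest palindromic substring: "b" with length 1

1


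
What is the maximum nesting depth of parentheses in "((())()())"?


Input: "((())()())"
Tracking depth:
  Position 0 '(': depth becomes 1
  Position 1 '(': depth becomes 2
  Position 2 '(': depth becomes 3
  Position 3 ')': depth becomes 2
  Position 4 ')': depth becomes 1
  Position 5 '(': depth becomes 2
  Position 6 ')': depth becomes 1
  Position 7 '(': depth becomes 2
  Position 8 ')': depth becomes 1
  Position 9 ')': depth becomes 0
Maximum depth reached: 3

3


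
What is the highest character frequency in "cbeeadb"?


Input: cbeeadb
Character counts:
  'a': 1
  'b': 2
  'c': 1
  'd': 1
  'e': 2
Maximum frequency: 2

2


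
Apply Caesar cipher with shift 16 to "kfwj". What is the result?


Caesar cipher: shift "kfwj" by 16
  'k' (pos 10) + 16 = pos 0 = 'a'
  'f' (pos 5) + 16 = pos 21 = 'v'
  'w' (pos 22) + 16 = pos 12 = 'm'
  'j' (pos 9) + 16 = pos 25 = 'z'
Result: avmz

avmz


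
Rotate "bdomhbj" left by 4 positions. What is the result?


Input: "bdomhbj", rotate left by 4
First 4 characters: "bdom"
Remaining characters: "hbj"
Concatenate remaining + first: "hbj" + "bdom" = "hbjbdom"

hbjbdom


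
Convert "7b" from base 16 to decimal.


Input: "7b" in base 16
Positional expansion:
  Digit '7' (value 7) x 16^1 = 112
  Digit 'b' (value 11) x 16^0 = 11
Sum = 123

123


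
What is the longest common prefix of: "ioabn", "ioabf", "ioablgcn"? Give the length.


Words: ioabn, ioabf, ioablgcn
  Position 0: all 'i' => match
  Position 1: all 'o' => match
  Position 2: all 'a' => match
  Position 3: all 'b' => match
  Position 4: ('n', 'f', 'l') => mismatch, stop
LCP = "ioab" (length 4)

4


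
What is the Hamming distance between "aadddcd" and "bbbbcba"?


Comparing "aadddcd" and "bbbbcba" position by position:
  Position 0: 'a' vs 'b' => differ
  Position 1: 'a' vs 'b' => differ
  Position 2: 'd' vs 'b' => differ
  Position 3: 'd' vs 'b' => differ
  Position 4: 'd' vs 'c' => differ
  Position 5: 'c' vs 'b' => differ
  Position 6: 'd' vs 'a' => differ
Total differences (Hamming distance): 7

7


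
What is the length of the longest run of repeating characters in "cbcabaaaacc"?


Input: "cbcabaaaacc"
Scanning for longest run:
  Position 1 ('b'): new char, reset run to 1
  Position 2 ('c'): new char, reset run to 1
  Position 3 ('a'): new char, reset run to 1
  Position 4 ('b'): new char, reset run to 1
  Position 5 ('a'): new char, reset run to 1
  Position 6 ('a'): continues run of 'a', length=2
  Position 7 ('a'): continues run of 'a', length=3
  Position 8 ('a'): continues run of 'a', length=4
  Position 9 ('c'): new char, reset run to 1
  Position 10 ('c'): continues run of 'c', length=2
Longest run: 'a' with length 4

4


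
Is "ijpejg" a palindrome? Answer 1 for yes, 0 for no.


Input: ijpejg
Reversed: gjepji
  Compare pos 0 ('i') with pos 5 ('g'): MISMATCH
  Compare pos 1 ('j') with pos 4 ('j'): match
  Compare pos 2 ('p') with pos 3 ('e'): MISMATCH
Result: not a palindrome

0


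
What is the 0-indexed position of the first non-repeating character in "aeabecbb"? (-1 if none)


Input: aeabecbb
Character frequencies:
  'a': 2
  'b': 3
  'c': 1
  'e': 2
Scanning left to right for freq == 1:
  Position 0 ('a'): freq=2, skip
  Position 1 ('e'): freq=2, skip
  Position 2 ('a'): freq=2, skip
  Position 3 ('b'): freq=3, skip
  Position 4 ('e'): freq=2, skip
  Position 5 ('c'): unique! => answer = 5

5


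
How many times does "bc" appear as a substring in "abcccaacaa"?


Searching for "bc" in "abcccaacaa"
Scanning each position:
  Position 0: "ab" => no
  Position 1: "bc" => MATCH
  Position 2: "cc" => no
  Position 3: "cc" => no
  Position 4: "ca" => no
  Position 5: "aa" => no
  Position 6: "ac" => no
  Position 7: "ca" => no
  Position 8: "aa" => no
Total occurrences: 1

1


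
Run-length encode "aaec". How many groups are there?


Input: aaec
Scanning for consecutive runs:
  Group 1: 'a' x 2 (positions 0-1)
  Group 2: 'e' x 1 (positions 2-2)
  Group 3: 'c' x 1 (positions 3-3)
Total groups: 3

3


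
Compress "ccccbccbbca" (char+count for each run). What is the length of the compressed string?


Input: ccccbccbbca
Runs:
  'c' x 4 => "c4"
  'b' x 1 => "b1"
  'c' x 2 => "c2"
  'b' x 2 => "b2"
  'c' x 1 => "c1"
  'a' x 1 => "a1"
Compressed: "c4b1c2b2c1a1"
Compressed length: 12

12


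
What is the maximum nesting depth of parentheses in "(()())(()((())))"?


Input: "(()())(()((())))"
Tracking depth:
  Position 0 '(': depth becomes 1
  Position 1 '(': depth becomes 2
  Position 2 ')': depth becomes 1
  Position 3 '(': depth becomes 2
  Position 4 ')': depth becomes 1
  Position 5 ')': depth becomes 0
  Position 6 '(': depth becomes 1
  Position 7 '(': depth becomes 2
  Position 8 ')': depth becomes 1
  Position 9 '(': depth becomes 2
  Position 10 '(': depth becomes 3
  Position 11 '(': depth becomes 4
  Position 12 ')': depth becomes 3
  Position 13 ')': depth becomes 2
  Position 14 ')': depth becomes 1
  Position 15 ')': depth becomes 0
Maximum depth reached: 4

4


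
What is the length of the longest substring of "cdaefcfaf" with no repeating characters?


Input: "cdaefcfaf"
Sliding window (track last position of each char):
  Position 0 ('c'): window [0,0] length 1 -- new best
  Position 1 ('d'): window [0,1] length 2 -- new best
  Position 2 ('a'): window [0,2] length 3 -- new best
  Position 3 ('e'): window [0,3] length 4 -- new best
  Position 4 ('f'): window [0,4] length 5 -- new best
  Position 5 ('c'): repeat (last at 0), move window start to 1
  Position 5 ('c'): window [1,5] length 5
  Position 6 ('f'): repeat (last at 4), move window start to 5
  Position 6 ('f'): window [5,6] length 2
  Position 7 ('a'): window [5,7] length 3
  Position 8 ('f'): repeat (last at 6), move window start to 7
  Position 8 ('f'): window [7,8] length 2
Longest substring with no repeats: "cdaef" with length 5

5


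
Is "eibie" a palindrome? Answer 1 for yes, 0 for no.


Input: eibie
Reversed: eibie
  Compare pos 0 ('e') with pos 4 ('e'): match
  Compare pos 1 ('i') with pos 3 ('i'): match
Result: palindrome

1


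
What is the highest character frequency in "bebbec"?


Input: bebbec
Character counts:
  'b': 3
  'c': 1
  'e': 2
Maximum frequency: 3

3


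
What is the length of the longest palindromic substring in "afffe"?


Input: "afffe"
Checking substrings for palindromes:
  [1:4] "fff" (len 3) => palindrome
  [1:3] "ff" (len 2) => palindrome
  [2:4] "ff" (len 2) => palindrome
Longest palindromic substring: "fff" with length 3

3


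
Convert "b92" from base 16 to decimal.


Input: "b92" in base 16
Positional expansion:
  Digit 'b' (value 11) x 16^2 = 2816
  Digit '9' (value 9) x 16^1 = 144
  Digit '2' (value 2) x 16^0 = 2
Sum = 2962

2962


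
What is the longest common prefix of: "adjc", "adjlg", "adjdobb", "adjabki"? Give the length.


Words: adjc, adjlg, adjdobb, adjabki
  Position 0: all 'a' => match
  Position 1: all 'd' => match
  Position 2: all 'j' => match
  Position 3: ('c', 'l', 'd', 'a') => mismatch, stop
LCP = "adj" (length 3)

3


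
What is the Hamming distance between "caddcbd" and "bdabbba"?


Comparing "caddcbd" and "bdabbba" position by position:
  Position 0: 'c' vs 'b' => differ
  Position 1: 'a' vs 'd' => differ
  Position 2: 'd' vs 'a' => differ
  Position 3: 'd' vs 'b' => differ
  Position 4: 'c' vs 'b' => differ
  Position 5: 'b' vs 'b' => same
  Position 6: 'd' vs 'a' => differ
Total differences (Hamming distance): 6

6


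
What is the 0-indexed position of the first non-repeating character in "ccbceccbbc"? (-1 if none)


Input: ccbceccbbc
Character frequencies:
  'b': 3
  'c': 6
  'e': 1
Scanning left to right for freq == 1:
  Position 0 ('c'): freq=6, skip
  Position 1 ('c'): freq=6, skip
  Position 2 ('b'): freq=3, skip
  Position 3 ('c'): freq=6, skip
  Position 4 ('e'): unique! => answer = 4

4


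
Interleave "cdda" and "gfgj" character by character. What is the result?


Interleaving "cdda" and "gfgj":
  Position 0: 'c' from first, 'g' from second => "cg"
  Position 1: 'd' from first, 'f' from second => "df"
  Position 2: 'd' from first, 'g' from second => "dg"
  Position 3: 'a' from first, 'j' from second => "aj"
Result: cgdfdgaj

cgdfdgaj


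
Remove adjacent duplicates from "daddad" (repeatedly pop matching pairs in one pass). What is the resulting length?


Input: daddad
Stack-based adjacent duplicate removal:
  Read 'd': push. Stack: d
  Read 'a': push. Stack: da
  Read 'd': push. Stack: dad
  Read 'd': matches stack top 'd' => pop. Stack: da
  Read 'a': matches stack top 'a' => pop. Stack: d
  Read 'd': matches stack top 'd' => pop. Stack: (empty)
Final stack: "" (length 0)

0
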